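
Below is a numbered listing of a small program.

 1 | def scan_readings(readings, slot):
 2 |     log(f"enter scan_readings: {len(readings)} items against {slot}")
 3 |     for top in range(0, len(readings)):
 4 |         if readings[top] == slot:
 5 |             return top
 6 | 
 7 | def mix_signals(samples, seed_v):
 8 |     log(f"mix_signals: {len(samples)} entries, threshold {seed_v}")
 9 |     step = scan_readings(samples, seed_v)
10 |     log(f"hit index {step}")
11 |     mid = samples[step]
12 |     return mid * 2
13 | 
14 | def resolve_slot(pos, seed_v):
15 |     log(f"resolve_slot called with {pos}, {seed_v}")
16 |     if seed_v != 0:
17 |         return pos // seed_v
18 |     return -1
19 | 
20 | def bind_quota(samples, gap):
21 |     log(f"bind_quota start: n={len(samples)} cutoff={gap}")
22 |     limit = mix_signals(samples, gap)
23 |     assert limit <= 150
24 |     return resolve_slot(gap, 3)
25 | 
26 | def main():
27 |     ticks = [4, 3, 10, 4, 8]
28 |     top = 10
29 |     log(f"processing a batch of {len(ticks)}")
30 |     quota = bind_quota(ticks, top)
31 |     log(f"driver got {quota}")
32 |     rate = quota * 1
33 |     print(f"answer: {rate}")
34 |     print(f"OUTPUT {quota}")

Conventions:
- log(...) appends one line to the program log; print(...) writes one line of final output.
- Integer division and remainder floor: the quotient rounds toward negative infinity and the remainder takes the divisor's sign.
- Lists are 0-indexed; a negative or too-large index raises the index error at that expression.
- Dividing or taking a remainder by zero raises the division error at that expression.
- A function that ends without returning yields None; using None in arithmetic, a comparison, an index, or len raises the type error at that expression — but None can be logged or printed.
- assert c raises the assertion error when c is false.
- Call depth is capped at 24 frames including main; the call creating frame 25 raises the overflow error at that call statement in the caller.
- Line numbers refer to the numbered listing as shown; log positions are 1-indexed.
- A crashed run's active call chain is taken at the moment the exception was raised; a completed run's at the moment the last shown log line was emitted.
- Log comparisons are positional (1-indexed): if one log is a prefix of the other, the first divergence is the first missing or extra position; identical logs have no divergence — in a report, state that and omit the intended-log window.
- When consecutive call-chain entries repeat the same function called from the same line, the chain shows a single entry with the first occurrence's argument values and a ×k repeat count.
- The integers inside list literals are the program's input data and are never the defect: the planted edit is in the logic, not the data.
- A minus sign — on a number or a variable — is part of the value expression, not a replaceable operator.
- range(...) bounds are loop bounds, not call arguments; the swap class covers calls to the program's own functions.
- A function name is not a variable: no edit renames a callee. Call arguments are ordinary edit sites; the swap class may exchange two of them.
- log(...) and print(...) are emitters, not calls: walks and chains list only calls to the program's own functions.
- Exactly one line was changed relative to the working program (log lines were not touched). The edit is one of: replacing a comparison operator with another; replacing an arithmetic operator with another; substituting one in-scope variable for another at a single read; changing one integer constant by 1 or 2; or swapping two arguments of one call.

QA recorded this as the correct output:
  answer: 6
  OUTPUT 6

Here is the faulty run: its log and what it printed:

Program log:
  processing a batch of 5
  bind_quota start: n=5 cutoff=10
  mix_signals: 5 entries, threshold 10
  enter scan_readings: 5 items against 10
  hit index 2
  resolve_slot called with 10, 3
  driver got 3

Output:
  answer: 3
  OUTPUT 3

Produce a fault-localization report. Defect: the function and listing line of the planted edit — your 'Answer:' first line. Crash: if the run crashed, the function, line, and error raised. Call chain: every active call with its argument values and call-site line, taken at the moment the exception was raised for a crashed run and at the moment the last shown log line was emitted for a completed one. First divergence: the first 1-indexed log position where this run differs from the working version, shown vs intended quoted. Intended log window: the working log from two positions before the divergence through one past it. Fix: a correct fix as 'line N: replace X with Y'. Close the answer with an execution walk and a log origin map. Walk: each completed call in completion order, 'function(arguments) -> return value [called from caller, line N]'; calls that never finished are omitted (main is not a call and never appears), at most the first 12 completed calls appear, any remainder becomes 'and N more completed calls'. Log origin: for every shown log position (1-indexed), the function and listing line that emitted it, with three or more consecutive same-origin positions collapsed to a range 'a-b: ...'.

Answer: the defect is in bind_quota at line 24.
Key observation: The earliest visible damage is log position 6 — 'resolve_slot called with 10, 3' rather than the intended 'resolve_slot called with 20, 3'.
Call chain: main.
First divergence: position 6; shown 'resolve_slot called with 10, 3' vs intended 'resolve_slot called with 20, 3'.
Intended log window:
  4: enter scan_readings: 5 items against 10
  5: hit index 2
  6: resolve_slot called with 20, 3
  7: driver got 6
Execution walk:
  scan_readings([4, 3, 10, 4, 8], 10) -> 2  [called from mix_signals, line 9]
  mix_signals([4, 3, 10, 4, 8], 10) -> 20  [called from bind_quota, line 22]
  resolve_slot(10, 3) -> 3  [called from bind_quota, line 24]
  bind_quota([4, 3, 10, 4, 8], 10) -> 3  [called from main, line 30]
Log origin:
  1 — main, line 29
  2 — bind_quota, line 21
  3 — mix_signals, line 8
  4 — scan_readings, line 2
  5 — mix_signals, line 10
  6 — resolve_slot, line 15
  7 — main, line 31
A correct fix: line 24: replace `gap` with `limit`.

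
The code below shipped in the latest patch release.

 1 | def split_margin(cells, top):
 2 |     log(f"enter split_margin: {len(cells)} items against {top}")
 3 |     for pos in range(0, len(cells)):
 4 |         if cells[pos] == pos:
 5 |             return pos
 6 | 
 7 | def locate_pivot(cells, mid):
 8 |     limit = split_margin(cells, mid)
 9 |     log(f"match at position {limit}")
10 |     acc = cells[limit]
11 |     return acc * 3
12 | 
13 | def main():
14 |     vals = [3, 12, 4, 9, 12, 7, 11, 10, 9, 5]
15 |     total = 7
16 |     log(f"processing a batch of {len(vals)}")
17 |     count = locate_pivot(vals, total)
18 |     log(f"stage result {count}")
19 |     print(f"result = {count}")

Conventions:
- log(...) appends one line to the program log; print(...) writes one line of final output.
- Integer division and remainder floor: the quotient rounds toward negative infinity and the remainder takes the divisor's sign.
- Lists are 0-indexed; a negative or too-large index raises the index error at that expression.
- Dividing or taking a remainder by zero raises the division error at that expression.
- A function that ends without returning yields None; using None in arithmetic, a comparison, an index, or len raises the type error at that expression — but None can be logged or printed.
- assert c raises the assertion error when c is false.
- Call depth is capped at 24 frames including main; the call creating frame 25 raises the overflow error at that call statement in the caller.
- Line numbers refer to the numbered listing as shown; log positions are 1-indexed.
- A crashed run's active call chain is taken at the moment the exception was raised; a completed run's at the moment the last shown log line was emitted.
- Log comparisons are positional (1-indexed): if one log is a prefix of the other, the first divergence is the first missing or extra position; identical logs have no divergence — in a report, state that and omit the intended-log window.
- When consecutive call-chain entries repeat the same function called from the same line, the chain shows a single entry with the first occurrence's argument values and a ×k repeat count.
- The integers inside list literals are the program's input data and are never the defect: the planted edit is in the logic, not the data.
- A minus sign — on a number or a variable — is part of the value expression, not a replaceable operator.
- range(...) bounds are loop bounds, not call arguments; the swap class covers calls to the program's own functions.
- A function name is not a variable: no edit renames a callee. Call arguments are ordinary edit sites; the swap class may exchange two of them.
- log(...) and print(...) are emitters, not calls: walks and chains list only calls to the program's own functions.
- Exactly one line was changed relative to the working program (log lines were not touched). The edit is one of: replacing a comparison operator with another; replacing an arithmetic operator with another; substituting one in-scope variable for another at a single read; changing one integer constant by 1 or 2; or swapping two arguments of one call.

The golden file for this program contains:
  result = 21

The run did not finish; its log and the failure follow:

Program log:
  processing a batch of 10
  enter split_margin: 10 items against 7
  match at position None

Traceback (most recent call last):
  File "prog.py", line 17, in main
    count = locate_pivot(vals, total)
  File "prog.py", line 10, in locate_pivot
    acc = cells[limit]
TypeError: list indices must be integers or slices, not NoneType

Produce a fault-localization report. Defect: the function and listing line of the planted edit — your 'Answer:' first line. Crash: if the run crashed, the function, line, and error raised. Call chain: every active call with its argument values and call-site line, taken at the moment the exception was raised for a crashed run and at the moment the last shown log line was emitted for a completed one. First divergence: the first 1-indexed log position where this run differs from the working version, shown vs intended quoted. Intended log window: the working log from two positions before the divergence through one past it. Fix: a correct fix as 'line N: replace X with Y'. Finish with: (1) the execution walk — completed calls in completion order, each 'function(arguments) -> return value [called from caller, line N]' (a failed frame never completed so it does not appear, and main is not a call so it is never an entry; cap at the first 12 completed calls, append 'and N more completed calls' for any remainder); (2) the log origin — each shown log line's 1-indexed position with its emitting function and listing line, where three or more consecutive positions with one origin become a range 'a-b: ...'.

Answer: the defect is in split_margin at line 4.
Core observation: At log position 3 the runs split — shown 'match at position None', but the working version logs 'match at position 5'.
Crash: locate_pivot, line 10, TypeError.
Call chain: main -> locate_pivot([3, 12, 4, 9, 12, 7, 11, 10, 9, 5], 7) (called at line 17).
First divergence: at position 3 the run shows 'match at position None' where the working version logs 'match at position 5'.
Intended log window:
  1: processing a batch of 10
  2: enter split_margin: 10 items against 7
  3: match at position 5
  4: stage result 21
Execution walk:
  split_margin([3, 12, 4, 9, 12, 7, 11, 10, 9, 5], 7) -> None  [called from locate_pivot, line 8]
Origin of each log line:
  1 — main, line 16
  2 — split_margin, line 2
  3 — locate_pivot, line 9
A correct fix: line 4: replace `cells[pos] == pos` with `cells[pos] == top`.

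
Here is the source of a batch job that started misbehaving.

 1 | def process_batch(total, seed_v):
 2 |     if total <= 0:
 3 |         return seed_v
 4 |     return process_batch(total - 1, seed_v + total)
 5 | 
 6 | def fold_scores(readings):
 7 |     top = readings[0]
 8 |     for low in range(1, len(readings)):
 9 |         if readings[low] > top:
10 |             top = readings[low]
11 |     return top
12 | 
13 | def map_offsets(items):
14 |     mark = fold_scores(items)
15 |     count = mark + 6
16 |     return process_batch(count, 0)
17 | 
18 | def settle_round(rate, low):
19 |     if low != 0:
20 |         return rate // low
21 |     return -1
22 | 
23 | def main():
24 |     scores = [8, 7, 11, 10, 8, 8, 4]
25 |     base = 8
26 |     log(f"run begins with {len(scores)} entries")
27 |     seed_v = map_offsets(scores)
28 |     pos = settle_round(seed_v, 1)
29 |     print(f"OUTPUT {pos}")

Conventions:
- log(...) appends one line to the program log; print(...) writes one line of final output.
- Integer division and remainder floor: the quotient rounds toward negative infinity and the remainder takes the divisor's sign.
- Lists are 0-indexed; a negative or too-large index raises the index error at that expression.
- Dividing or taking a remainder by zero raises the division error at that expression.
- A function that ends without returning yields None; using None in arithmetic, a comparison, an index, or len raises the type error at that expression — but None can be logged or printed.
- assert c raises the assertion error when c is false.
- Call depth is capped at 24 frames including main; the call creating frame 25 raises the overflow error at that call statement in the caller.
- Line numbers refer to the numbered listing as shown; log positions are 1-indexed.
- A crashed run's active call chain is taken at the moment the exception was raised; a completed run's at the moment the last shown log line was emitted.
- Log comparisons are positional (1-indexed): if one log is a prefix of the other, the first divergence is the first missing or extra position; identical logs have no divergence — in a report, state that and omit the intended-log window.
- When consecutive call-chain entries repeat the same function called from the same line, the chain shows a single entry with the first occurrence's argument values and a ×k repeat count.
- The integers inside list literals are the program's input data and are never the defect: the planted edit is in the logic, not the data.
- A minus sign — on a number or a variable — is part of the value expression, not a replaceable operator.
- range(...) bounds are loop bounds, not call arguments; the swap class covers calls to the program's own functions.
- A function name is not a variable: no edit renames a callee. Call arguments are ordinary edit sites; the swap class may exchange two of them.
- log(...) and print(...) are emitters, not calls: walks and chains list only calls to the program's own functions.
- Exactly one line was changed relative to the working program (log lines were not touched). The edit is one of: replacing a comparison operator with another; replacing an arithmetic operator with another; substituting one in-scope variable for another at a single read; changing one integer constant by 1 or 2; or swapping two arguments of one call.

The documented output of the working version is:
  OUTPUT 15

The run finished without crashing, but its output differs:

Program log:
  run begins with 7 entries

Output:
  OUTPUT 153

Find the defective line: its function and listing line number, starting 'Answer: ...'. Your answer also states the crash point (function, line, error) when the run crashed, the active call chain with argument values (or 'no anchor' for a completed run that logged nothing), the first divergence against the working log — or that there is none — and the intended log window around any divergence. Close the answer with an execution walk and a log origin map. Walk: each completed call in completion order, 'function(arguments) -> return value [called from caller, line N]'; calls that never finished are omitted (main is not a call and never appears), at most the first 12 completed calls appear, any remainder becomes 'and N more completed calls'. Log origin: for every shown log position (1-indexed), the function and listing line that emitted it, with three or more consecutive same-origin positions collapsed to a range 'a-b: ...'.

Answer: the defect is in map_offsets at line 15.
Key observation: Log streams are identical — the defect surfaces only in the printed output.
Call chain: main.
First divergence: none (the log streams are identical).
Execution walk:
  fold_scores([8, 7, 11, 10, 8, 8, 4]) -> 11  [called from map_offsets, line 14]
  process_batch(0, 153) -> 153  [called from process_batch, line 4]
  process_batch(1, 152) -> 153  [called from process_batch, line 4]
  process_batch(2, 150) -> 153  [called from process_batch, line 4]
  process_batch(3, 147) -> 153  [called from process_batch, line 4]
  process_batch(4, 143) -> 153  [called from process_batch, line 4]
  process_batch(5, 138) -> 153  [called from process_batch, line 4]
  process_batch(6, 132) -> 153  [called from process_batch, line 4]
  process_batch(7, 125) -> 153  [called from process_batch, line 4]
  process_batch(8, 117) -> 153  [called from process_batch, line 4]
  process_batch(9, 108) -> 153  [called from process_batch, line 4]
  process_batch(10, 98) -> 153  [called from process_batch, line 4]
  ... and 9 more completed calls
Log origins:
  1: emitted by main (line 26)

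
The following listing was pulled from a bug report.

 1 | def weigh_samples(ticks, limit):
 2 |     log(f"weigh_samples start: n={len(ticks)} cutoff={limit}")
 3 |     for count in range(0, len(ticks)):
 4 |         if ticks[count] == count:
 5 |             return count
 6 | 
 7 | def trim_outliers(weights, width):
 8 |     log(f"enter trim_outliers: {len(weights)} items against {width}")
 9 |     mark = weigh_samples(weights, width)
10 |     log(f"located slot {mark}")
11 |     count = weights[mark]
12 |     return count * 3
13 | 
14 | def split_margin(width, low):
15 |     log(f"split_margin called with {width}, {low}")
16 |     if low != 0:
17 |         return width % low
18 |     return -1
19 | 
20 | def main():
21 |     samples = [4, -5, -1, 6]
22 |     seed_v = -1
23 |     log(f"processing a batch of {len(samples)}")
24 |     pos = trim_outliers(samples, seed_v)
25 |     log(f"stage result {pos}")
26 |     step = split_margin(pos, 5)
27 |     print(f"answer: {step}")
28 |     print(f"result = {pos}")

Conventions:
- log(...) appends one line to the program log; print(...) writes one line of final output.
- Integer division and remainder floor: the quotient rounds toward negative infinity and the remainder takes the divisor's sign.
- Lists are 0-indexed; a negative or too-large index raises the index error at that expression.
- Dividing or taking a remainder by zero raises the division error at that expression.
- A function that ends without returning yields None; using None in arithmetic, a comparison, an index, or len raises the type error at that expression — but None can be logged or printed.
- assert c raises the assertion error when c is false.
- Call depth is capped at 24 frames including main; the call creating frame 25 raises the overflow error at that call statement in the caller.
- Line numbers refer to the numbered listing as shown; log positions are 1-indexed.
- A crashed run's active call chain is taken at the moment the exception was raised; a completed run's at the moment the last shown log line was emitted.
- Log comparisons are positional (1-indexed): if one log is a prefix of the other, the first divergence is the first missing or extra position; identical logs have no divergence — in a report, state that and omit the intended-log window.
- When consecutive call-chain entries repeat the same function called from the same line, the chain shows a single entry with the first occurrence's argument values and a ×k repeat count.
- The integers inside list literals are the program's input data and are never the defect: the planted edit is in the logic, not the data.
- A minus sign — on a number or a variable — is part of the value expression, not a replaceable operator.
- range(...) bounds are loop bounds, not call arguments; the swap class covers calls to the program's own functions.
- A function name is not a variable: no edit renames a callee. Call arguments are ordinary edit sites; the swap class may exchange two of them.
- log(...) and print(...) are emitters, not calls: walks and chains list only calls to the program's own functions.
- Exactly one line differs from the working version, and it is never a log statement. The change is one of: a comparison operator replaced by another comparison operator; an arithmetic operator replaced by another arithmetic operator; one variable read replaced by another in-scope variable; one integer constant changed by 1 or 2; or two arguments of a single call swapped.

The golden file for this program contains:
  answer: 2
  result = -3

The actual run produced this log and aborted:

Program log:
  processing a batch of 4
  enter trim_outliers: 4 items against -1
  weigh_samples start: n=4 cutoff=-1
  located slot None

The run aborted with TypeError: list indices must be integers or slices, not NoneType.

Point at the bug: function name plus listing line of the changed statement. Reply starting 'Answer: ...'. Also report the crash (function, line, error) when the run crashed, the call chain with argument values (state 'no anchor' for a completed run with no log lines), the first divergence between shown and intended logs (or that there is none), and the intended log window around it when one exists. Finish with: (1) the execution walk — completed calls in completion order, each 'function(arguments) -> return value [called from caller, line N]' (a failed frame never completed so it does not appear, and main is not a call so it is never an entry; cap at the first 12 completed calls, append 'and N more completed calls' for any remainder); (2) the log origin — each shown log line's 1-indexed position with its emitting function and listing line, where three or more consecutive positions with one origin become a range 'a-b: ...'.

Answer: the defect is in weigh_samples at line 4.
Key observation: At log position 4 the runs split — shown 'located slot None', but the working version logs 'located slot 2'.
Crash: trim_outliers, line 11, TypeError.
Call chain: main -> trim_outliers([4, -5, -1, 6], -1) (called at line 24).
First divergence: position 4 — the shown line 'located slot None' should read 'located slot 2'.
Intended log window:
  2: enter trim_outliers: 4 items against -1
  3: weigh_samples start: n=4 cutoff=-1
  4: located slot 2
  5: stage result -3
Execution walk:
  weigh_samples([4, -5, -1, 6], -1) -> None  [called from trim_outliers, line 9]
Origin of each log line:
  1: from main, line 23
  2: from trim_outliers, line 8
  3: from weigh_samples, line 2
  4: from trim_outliers, line 10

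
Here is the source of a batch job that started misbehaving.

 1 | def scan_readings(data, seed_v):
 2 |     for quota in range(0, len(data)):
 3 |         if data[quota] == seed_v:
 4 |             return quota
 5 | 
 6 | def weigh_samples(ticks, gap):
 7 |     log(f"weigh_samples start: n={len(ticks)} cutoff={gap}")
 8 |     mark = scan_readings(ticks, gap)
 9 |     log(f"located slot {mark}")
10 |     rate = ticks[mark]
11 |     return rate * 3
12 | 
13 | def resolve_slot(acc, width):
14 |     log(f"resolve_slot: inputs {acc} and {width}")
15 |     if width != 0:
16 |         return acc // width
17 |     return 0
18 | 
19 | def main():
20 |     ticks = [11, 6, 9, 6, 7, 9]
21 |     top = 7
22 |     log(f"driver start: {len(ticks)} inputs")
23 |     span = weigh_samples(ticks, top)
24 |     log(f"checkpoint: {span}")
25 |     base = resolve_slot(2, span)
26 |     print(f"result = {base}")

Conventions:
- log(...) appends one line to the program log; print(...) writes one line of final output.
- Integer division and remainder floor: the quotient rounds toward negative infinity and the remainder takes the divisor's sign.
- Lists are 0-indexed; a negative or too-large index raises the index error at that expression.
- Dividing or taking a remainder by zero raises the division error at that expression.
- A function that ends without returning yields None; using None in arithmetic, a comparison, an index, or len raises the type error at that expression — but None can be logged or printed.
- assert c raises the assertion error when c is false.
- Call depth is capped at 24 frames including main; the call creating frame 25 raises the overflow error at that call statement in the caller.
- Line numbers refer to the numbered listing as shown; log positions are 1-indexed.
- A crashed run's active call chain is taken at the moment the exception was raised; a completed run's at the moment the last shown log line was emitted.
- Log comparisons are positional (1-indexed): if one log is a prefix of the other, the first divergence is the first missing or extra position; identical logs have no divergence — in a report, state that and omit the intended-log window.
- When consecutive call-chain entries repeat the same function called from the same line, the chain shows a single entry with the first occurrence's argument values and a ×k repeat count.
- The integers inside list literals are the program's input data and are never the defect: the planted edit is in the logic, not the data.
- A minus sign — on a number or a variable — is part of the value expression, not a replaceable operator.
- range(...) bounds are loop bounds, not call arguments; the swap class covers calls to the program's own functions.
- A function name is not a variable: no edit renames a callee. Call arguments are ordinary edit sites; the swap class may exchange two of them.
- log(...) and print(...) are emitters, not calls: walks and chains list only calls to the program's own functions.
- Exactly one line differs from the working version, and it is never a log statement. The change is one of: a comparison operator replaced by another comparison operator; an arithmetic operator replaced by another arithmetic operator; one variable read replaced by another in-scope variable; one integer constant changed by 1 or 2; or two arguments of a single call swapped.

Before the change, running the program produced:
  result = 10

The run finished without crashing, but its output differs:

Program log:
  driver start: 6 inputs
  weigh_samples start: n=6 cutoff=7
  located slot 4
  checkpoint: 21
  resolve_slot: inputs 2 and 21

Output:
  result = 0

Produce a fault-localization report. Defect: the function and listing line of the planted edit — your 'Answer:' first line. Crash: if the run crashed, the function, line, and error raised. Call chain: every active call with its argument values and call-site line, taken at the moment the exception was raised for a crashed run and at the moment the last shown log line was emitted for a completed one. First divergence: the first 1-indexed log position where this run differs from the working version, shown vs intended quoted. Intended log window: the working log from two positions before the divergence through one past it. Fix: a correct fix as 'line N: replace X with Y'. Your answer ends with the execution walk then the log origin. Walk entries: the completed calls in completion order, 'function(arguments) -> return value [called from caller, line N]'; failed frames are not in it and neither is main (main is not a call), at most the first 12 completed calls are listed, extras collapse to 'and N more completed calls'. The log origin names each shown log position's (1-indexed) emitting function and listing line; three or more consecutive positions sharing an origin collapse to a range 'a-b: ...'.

Answer: the defect is in main at line 25.
Core observation: Position 5 is the first bad log line: 'resolve_slot: inputs 2 and 21' should read 'resolve_slot: inputs 21 and 2'.
Call chain: main -> resolve_slot(2, 21) (called at line 25).
First divergence: at position 5 the run shows 'resolve_slot: inputs 2 and 21' where the working version logs 'resolve_slot: inputs 21 and 2'.
Intended log window:
  3: located slot 4
  4: checkpoint: 21
  5: resolve_slot: inputs 21 and 2
Execution walk:
  scan_readings([11, 6, 9, 6, 7, 9], 7) -> 4  [called from weigh_samples, line 8]
  weigh_samples([11, 6, 9, 6, 7, 9], 7) -> 21  [called from main, line 23]
  resolve_slot(2, 21) -> 0  [called from main, line 25]
Log origin:
  1: emitted by main (line 22)
  2: emitted by weigh_samples (line 7)
  3: emitted by weigh_samples (line 9)
  4: emitted by main (line 24)
  5: emitted by resolve_slot (line 14)
A correct fix: line 25: replace `resolve_slot(2, span)` with `resolve_slot(span, 2)`.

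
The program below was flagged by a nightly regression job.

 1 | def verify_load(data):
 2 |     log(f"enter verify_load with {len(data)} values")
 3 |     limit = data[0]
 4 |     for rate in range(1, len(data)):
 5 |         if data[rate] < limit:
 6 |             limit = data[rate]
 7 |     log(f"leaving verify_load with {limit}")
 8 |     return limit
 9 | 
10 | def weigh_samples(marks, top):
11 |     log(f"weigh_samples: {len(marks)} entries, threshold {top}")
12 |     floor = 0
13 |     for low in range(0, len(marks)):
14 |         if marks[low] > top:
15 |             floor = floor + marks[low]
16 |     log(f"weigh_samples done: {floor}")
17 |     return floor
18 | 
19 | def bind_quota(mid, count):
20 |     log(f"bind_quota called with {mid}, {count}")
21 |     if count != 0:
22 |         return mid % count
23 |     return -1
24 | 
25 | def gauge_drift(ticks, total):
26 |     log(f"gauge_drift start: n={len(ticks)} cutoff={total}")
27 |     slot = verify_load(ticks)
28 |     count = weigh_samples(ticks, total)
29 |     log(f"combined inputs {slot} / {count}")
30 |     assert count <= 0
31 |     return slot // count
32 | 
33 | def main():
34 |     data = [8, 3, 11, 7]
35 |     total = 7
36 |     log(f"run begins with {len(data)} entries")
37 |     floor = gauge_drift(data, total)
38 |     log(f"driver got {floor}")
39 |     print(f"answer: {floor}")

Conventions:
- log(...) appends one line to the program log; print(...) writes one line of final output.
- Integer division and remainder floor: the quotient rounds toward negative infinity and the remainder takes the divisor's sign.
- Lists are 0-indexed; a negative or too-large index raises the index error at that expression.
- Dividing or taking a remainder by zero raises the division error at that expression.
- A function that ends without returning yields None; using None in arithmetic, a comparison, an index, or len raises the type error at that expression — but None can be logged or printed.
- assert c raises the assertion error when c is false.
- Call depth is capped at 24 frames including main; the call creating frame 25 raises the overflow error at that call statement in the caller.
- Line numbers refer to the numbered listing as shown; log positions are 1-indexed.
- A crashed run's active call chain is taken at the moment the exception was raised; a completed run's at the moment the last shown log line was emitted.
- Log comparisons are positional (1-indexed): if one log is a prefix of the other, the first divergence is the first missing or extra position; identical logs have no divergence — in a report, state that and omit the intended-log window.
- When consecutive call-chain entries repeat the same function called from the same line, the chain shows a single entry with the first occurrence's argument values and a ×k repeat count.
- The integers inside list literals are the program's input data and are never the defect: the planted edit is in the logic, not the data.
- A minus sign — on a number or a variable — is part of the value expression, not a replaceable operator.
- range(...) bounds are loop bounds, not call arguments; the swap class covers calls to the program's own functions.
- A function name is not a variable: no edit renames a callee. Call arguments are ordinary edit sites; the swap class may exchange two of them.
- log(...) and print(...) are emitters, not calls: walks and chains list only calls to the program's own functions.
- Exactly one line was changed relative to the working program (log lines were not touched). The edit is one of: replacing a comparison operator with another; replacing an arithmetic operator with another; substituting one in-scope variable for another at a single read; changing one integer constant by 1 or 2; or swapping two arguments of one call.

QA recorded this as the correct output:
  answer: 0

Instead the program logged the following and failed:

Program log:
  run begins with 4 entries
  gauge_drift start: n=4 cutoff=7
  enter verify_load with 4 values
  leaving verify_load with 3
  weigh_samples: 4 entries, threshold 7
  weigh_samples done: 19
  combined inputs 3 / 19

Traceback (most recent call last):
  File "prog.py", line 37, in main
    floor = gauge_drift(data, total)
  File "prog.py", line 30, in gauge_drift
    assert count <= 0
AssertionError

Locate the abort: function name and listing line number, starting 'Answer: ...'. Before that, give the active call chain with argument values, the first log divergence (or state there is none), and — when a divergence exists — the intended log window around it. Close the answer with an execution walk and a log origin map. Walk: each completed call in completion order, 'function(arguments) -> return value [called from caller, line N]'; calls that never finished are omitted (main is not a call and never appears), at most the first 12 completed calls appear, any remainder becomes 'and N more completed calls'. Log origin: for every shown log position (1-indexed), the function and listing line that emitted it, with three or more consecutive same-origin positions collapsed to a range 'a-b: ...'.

Answer: the error was raised in gauge_drift, line 30.
Key observation: The shown log is a 7-line prefix of the intended one, whose next entry is 'driver got 0'.
Call chain: main -> gauge_drift([8, 3, 11, 7], 7) (called at line 37).
First divergence: position 8 — the faulty run's log ends after 7 lines; the working version continues with 'driver got 0'.
Intended log window:
  6: weigh_samples done: 19
  7: combined inputs 3 / 19
  8: driver got 0
Execution walk:
  verify_load([8, 3, 11, 7]) -> 3  [called from gauge_drift, line 27]
  weigh_samples([8, 3, 11, 7], 7) -> 19  [called from gauge_drift, line 28]
Log line origins:
  1: from main, line 36
  2: from gauge_drift, line 26
  3: from verify_load, line 2
  4: from verify_load, line 7
  5: from weigh_samples, line 11
  6: from weigh_samples, line 16
  7: from gauge_drift, line 29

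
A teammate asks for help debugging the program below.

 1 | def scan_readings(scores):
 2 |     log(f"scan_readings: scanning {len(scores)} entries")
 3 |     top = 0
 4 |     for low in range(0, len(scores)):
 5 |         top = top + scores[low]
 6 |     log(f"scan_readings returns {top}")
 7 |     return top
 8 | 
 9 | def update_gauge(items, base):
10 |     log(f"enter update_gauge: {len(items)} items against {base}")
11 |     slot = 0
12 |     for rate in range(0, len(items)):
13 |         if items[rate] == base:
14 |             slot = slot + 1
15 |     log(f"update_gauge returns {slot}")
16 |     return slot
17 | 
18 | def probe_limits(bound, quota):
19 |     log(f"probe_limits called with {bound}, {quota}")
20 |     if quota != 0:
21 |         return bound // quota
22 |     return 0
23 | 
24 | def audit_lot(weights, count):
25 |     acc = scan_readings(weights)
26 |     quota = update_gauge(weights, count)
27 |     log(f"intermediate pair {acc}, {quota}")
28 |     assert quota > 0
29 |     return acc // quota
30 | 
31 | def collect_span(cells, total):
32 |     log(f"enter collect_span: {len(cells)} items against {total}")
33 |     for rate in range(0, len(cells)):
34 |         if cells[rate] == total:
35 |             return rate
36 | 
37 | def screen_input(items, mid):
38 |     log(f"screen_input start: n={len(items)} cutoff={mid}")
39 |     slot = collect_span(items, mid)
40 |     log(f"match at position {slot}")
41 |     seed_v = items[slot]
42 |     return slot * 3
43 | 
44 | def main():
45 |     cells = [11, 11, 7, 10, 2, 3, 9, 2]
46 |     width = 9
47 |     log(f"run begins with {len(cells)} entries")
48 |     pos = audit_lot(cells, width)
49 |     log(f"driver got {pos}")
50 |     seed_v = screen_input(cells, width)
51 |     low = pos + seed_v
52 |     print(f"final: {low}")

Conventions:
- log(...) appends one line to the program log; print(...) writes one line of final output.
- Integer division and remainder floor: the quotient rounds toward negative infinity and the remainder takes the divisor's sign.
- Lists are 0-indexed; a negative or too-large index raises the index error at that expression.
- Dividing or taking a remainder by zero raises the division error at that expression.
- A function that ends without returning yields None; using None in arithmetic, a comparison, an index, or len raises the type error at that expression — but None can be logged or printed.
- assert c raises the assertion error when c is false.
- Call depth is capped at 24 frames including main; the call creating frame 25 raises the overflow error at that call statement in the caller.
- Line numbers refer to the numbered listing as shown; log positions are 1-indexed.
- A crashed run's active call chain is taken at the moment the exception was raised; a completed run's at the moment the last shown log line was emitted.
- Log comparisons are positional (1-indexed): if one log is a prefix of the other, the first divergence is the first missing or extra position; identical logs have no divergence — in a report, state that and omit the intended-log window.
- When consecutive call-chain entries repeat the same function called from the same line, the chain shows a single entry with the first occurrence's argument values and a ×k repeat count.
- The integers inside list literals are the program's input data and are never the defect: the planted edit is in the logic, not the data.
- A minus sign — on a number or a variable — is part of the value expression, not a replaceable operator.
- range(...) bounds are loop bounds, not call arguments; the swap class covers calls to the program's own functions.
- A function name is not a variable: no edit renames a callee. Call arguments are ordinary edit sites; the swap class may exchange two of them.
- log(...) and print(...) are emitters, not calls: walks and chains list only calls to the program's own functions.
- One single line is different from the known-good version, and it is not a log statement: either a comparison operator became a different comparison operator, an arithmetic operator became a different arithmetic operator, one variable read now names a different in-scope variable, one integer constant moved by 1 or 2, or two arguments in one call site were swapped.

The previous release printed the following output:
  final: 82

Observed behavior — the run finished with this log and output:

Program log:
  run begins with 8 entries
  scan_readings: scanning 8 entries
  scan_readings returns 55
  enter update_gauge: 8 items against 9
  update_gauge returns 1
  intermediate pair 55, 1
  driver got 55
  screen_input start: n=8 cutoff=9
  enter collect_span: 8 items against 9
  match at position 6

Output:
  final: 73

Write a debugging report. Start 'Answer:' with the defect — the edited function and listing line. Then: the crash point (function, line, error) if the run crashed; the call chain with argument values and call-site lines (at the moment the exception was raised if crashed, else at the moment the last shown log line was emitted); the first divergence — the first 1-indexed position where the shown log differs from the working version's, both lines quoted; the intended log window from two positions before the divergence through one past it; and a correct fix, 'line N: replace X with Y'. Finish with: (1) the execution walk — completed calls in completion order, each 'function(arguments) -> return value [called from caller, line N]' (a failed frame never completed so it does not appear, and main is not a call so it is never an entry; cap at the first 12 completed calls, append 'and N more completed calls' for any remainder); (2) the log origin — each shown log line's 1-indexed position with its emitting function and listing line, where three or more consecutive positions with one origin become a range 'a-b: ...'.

Answer: the defect is in screen_input at line 42.
The tell: The logs agree in full; only the final output differs.
Call chain: main -> screen_input([11, 11, 7, 10, 2, 3, 9, 2], 9) (called at line 50).
First divergence: there is none — every log position agrees.
Execution walk:
  scan_readings([11, 11, 7, 10, 2, 3, 9, 2]) -> 55  [called from audit_lot, line 25]
  update_gauge([11, 11, 7, 10, 2, 3, 9, 2], 9) -> 1  [called from audit_lot, line 26]
  audit_lot([11, 11, 7, 10, 2, 3, 9, 2], 9) -> 55  [called from main, line 48]
  collect_span([11, 11, 7, 10, 2, 3, 9, 2], 9) -> 6  [called from screen_input, line 39]
  screen_input([11, 11, 7, 10, 2, 3, 9, 2], 9) -> 18  [called from main, line 50]
Log origin:
  1: from main, line 47
  2: from scan_readings, line 2
  3: from scan_readings, line 6
  4: from update_gauge, line 10
  5: from update_gauge, line 15
  6: from audit_lot, line 27
  7: from main, line 49
  8: from screen_input, line 38
  9: from collect_span, line 32
  10: from screen_input, line 40
A correct fix: line 42: replace `slot` with `seed_v`.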